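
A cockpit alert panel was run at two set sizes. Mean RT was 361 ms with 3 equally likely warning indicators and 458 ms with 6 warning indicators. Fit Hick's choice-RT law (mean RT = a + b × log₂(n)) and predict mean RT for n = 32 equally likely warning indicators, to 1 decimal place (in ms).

692.3 ms

With log₂ n on the abscissa the relation is linear; from the two conditions:
  b = (458 − 361) / (log₂ 6 − log₂ 3) = 97 / (2.5850 − 1.5850) = 97.000 ms/bit
  a = 361 − 97.000 × 1.5850 = 207.259 ms
Then RT(32) = 207.259 + 97.000 × log₂ 32 = 207.259 + 97.000 × 5 ≈ 692.259 ms.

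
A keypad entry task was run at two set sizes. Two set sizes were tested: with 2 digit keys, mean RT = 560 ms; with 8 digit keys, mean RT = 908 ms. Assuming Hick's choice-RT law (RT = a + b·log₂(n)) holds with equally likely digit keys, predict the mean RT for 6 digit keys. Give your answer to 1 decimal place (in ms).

835.8 ms

Solve the two-equation system in a and b:
  b = (908 − 560) / (log₂ 8 − log₂ 2) = 348 / (3 − 1) = 174.000 ms/bit
  a = 560 − 174.000 × 1 = 386.000 ms
Then RT(6) = 386.000 + 174.000 × log₂ 6 = 386.000 + 174.000 × 2.5850 ≈ 835.783 ms.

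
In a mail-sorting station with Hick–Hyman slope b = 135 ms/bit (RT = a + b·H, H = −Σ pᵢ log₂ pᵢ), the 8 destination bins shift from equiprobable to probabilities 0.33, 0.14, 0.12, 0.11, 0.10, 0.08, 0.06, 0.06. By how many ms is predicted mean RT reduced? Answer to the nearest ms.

33 ms

Equiprobable entropy H₀ = log₂ 8 = 3.0000 bits.
Skewed entropy H = −Σ pᵢ log₂ pᵢ = 2.7531 bits.
ΔRT = b·(H₀ − H) = 135 × 0.2469 = 33.34 ms.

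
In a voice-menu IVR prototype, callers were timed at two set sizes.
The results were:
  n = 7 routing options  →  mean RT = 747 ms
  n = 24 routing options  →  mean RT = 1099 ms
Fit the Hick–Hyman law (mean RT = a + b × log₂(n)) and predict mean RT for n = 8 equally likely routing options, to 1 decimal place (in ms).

785.1 ms

Fit slope and intercept:
  b = (1099 − 747) / (log₂ 24 − log₂ 7) = 352 / (4.5850 − 2.8074) = 198.019 ms/bit
  a = 747 − 198.019 × 2.8074 = 191.091 ms
Then RT(8) = 191.091 + 198.019 × log₂ 8 = 191.091 + 198.019 × 3 ≈ 785.147 ms.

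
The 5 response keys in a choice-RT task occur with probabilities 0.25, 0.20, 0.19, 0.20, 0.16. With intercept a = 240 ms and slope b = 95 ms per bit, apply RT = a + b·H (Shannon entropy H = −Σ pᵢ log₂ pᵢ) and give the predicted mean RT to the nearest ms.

459 ms

Entropy contributions −pᵢ log₂ pᵢ: 0.5000, 0.4644, 0.4552, 0.4644, 0.4230; sum H = 2.3070 bits.
RT = a + bH = 240 + 95·2.3070 = 459.17 ms.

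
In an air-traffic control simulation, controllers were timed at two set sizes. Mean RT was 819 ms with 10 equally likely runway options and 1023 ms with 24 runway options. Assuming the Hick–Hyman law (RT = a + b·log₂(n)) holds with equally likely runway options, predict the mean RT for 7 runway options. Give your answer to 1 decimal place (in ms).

735.9 ms

With log₂ n on the abscissa the relation is linear; from the two conditions:
  b = (1023 − 819) / (log₂ 24 − log₂ 10) = 204 / (4.5850 − 3.3219) = 161.516 ms/bit
  a = 819 − 161.516 × 3.3219 = 282.456 ms
Then RT(7) = 282.456 + 161.516 × log₂ 7 = 282.456 + 161.516 × 2.8074 ≈ 735.888 ms.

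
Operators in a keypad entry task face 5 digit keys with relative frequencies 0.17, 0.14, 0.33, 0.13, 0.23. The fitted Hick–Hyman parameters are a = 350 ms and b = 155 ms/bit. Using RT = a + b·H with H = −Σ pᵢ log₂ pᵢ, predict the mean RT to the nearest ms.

H = 0.17·log₂(1/0.17) + 0.14·log₂(1/0.14) + 0.33·log₂(1/0.33) + 0.13·log₂(1/0.13) + 0.23·log₂(1/0.23) = 2.2298 bits.
RT = 350 + 155 × 2.2298 = 695.62 ms.

696 ms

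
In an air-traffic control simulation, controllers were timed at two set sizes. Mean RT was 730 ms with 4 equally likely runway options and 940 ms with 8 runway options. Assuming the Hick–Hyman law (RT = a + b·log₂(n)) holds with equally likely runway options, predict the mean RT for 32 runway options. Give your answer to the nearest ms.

1360 ms

Solve the two-equation system in a and b:
  b = (940 − 730) / (log₂ 8 − log₂ 4) = 210 / (3 − 2) = 210 ms/bit
  a = 730 − 210 × 2 = 310 ms
Then RT(32) = 310 + 210 × log₂ 32 = 310 + 210 × 5 ≈ 1360.000 ms.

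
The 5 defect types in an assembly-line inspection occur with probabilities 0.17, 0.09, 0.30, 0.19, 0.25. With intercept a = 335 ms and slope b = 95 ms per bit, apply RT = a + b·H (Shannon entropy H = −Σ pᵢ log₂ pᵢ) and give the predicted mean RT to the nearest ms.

Entropy contributions −pᵢ log₂ pᵢ: 0.4346, 0.3127, 0.5211, 0.4552, 0.5000; sum H = 2.2236 bits.
RT = a + bH = 335 + 95·2.2236 = 546.24 ms.

546 ms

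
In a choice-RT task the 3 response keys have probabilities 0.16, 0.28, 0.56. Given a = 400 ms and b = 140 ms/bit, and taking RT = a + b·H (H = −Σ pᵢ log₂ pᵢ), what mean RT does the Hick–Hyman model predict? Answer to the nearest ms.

H = 0.16·log₂(1/0.16) + 0.28·log₂(1/0.28) + 0.56·log₂(1/0.56) = 1.4057 bits.
RT = 400 + 140 × 1.4057 = 596.79 ms.

597 ms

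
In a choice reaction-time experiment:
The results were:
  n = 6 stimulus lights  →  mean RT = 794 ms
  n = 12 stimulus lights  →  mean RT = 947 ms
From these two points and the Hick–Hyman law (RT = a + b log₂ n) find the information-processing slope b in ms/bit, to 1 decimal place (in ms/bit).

153.0 ms/bit

b = (RT₂ − RT₁)/(log₂ n₂ − log₂ n₁) = (947 − 794)/(3.5850 − 2.5850) = 153.000 ms/bit.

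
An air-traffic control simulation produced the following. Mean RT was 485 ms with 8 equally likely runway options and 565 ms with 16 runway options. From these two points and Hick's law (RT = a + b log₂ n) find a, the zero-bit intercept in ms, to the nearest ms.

b = (RT₂ − RT₁)/(log₂ n₂ − log₂ n₁) = (565 − 485)/(4 − 3) = 80 ms/bit.
Intercept: a = 485 − 80·log₂(8) = 245.000 ms.

245 ms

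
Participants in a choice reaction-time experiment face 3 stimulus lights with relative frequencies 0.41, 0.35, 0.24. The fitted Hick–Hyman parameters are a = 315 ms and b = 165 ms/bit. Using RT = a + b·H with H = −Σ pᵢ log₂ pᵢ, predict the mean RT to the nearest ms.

H = 0.41·log₂(1/0.41) + 0.35·log₂(1/0.35) + 0.24·log₂(1/0.24) = 1.5516 bits.
RT = 315 + 165 × 1.5516 = 571.02 ms.

571 ms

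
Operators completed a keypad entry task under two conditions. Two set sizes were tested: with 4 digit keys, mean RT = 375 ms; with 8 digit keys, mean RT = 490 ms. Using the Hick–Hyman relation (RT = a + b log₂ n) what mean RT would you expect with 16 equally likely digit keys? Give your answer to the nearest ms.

Solve the two-equation system in a and b:
  b = (490 − 375) / (log₂ 8 − log₂ 4) = 115 / (3 − 2) = 115 ms/bit
  a = 375 − 115 × 2 = 145 ms
Then RT(16) = 145 + 115 × log₂ 16 = 145 + 115 × 4 ≈ 605.000 ms.

605 ms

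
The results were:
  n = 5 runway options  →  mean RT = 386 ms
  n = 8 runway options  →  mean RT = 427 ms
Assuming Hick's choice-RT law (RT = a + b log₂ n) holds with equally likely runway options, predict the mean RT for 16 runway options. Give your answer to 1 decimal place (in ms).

With log₂ n on the abscissa the relation is linear; from the two conditions:
  b = (427 − 386) / (log₂ 8 − log₂ 5) = 41 / (3 − 2.3219) = 60.466 ms/bit
  a = 386 − 60.466 × 2.3219 = 245.603 ms
Then RT(16) = 245.603 + 60.466 × log₂ 16 = 245.603 + 60.466 × 4 ≈ 487.466 ms.

487.5 ms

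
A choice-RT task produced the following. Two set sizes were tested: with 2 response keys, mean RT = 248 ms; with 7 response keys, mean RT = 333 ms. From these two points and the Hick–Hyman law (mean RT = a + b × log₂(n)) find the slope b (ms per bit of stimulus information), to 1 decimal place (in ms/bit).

The slope on a log₂ axis is (333 − 248) / (2.8074 − 1) = 47.030 ms/bit.

47.0 ms/bit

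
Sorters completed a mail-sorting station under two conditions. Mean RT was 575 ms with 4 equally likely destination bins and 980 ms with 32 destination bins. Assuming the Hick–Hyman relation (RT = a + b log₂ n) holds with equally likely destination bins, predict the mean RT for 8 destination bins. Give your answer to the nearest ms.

RT is linear in log₂ n, so two points fix the line:
  b = (980 − 575) / (log₂ 32 − log₂ 4) = 405 / (5 − 2) = 135 ms/bit
  a = 575 − 135 × 2 = 305 ms
Then RT(8) = 305 + 135 × log₂ 8 = 305 + 135 × 3 ≈ 710.000 ms.

710 ms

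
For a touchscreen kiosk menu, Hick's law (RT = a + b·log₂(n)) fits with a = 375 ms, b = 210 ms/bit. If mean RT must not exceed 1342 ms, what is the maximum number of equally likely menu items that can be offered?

Set 375 + 210·log₂ n ≤ 1342 → log₂ n ≤ (1342 − 375)/210 = 4.6048.
So n ≤ 2^4.6048 = 24.332; the largest integer n is 24.

24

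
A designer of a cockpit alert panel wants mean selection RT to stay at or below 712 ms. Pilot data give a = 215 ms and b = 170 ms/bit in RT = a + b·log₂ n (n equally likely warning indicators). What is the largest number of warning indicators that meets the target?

7

Information budget: (712 − 215)/170 = 2.9235 bits, so n ≤ 2^2.9235 = 7.587 → at most 7.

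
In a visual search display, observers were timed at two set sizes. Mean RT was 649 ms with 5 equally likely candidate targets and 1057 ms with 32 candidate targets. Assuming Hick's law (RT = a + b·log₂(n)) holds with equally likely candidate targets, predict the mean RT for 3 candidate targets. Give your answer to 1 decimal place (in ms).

RT is linear in log₂ n, so two points fix the line:
  b = (1057 − 649) / (log₂ 32 − log₂ 5) = 408 / (5 − 2.3219) = 152.348 ms/bit
  a = 649 − 152.348 × 2.3219 = 295.258 ms
Then RT(3) = 295.258 + 152.348 × log₂ 3 = 295.258 + 152.348 × 1.5850 ≈ 536.724 ms.

536.7 ms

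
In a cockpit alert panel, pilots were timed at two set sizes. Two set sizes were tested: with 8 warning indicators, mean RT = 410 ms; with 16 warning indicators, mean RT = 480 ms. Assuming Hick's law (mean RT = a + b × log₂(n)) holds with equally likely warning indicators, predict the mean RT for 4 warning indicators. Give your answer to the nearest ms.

Fit slope and intercept:
  b = (480 − 410) / (log₂ 16 − log₂ 8) = 70 / (4 − 3) = 70 ms/bit
  a = 410 − 70 × 3 = 200 ms
Then RT(4) = 200 + 70 × log₂ 4 = 200 + 70 × 2 ≈ 340.000 ms.

340 ms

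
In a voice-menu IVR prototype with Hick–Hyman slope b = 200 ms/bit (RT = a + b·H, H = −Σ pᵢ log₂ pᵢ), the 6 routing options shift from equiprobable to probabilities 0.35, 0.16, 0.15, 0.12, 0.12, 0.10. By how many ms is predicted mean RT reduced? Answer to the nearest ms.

31 ms

Equiprobable entropy H₀ = log₂ 6 = 2.5850 bits.
Skewed entropy H = −Σ pᵢ log₂ pᵢ = 2.4300 bits.
ΔRT = b·(H₀ − H) = 200 × 0.1550 = 30.99 ms.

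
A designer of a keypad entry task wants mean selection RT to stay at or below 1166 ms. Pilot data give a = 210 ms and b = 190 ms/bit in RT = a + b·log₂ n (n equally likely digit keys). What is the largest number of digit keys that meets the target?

Information budget: (1166 − 210)/190 = 5.0316 bits, so n ≤ 2^5.0316 = 32.708 → at most 32.

32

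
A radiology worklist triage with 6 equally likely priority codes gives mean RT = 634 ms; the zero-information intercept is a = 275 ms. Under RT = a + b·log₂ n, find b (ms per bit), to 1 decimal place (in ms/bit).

log₂(6) = 2.5850 bits.
b = (RT − a)/log₂ n = (634 − 275) / 2.5850 = 138.880 ms/bit.

138.9 ms/bit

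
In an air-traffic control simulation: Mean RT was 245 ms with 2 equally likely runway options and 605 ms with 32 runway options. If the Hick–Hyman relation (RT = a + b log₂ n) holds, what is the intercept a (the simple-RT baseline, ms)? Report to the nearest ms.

155 ms

Slope: b = (605 − 245) / (log₂ 32 − log₂ 2) = 360/4.0000 = 90 ms/bit.
a = RT₁ − b·log₂ n₁ = 245 − 90 × 1 = 155.000 ms.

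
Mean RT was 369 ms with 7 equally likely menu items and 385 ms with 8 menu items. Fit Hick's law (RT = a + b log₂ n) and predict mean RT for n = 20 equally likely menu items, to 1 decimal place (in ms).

494.8 ms

Fit slope and intercept:
  b = (385 − 369) / (log₂ 8 − log₂ 7) = 16 / (3 − 2.8074) = 83.054 ms/bit
  a = 369 − 83.054 × 2.8074 = 135.837 ms
Then RT(20) = 135.837 + 83.054 × log₂ 20 = 135.837 + 83.054 × 4.3219 ≈ 494.792 ms.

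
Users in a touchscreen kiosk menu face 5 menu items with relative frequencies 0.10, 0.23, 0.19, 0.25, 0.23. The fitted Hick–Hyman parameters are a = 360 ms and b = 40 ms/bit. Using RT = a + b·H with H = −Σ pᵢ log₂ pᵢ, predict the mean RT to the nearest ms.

Entropy contributions −pᵢ log₂ pᵢ: 0.3322, 0.4877, 0.4552, 0.5000, 0.4877; sum H = 2.2628 bits.
RT = a + bH = 360 + 40·2.2628 = 450.51 ms.

451 ms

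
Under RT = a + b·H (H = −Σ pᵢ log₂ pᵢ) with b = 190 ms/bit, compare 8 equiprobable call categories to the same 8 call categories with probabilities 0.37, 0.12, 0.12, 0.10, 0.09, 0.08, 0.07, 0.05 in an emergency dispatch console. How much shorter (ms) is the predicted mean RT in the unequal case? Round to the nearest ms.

60 ms

Equiprobable entropy H₀ = log₂ 8 = 3.0000 bits.
Skewed entropy H = −Σ pᵢ log₂ pᵢ = 2.6859 bits.
ΔRT = b·(H₀ − H) = 190 × 0.3141 = 59.68 ms.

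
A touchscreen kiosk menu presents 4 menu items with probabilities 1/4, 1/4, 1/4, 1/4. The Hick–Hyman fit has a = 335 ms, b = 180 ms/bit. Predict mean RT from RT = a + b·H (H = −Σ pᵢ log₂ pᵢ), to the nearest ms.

Each term −pᵢ log₂ pᵢ: 0.25·2 + 0.25·2 + 0.25·2 + 0.25·2; summed, H = 2.000 bits.
Mean RT = a + bH = 335 + 180·2.000 = 695.00 ms.

695 ms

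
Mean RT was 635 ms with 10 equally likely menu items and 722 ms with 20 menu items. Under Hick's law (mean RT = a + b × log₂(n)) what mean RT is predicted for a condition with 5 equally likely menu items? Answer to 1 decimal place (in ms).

548.0 ms

RT is linear in log₂ n, so two points fix the line:
  b = (722 − 635) / (log₂ 20 − log₂ 10) = 87 / (4.3219 − 3.3219) = 87.000 ms/bit
  a = 635 − 87.000 × 3.3219 = 345.992 ms
Then RT(5) = 345.992 + 87.000 × log₂ 5 = 345.992 + 87.000 × 2.3219 ≈ 548.000 ms.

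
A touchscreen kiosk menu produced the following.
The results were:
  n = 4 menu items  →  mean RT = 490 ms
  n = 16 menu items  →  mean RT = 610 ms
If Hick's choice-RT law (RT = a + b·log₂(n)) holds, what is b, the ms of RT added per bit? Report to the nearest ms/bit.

60 ms/bit

The slope on a log₂ axis is (610 − 490) / (4 − 2) = 60 ms/bit.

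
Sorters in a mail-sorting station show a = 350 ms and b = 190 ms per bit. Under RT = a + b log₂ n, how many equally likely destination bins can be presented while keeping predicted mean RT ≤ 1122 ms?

Information budget: (1122 − 350)/190 = 4.0632 bits, so n ≤ 2^4.0632 = 16.716 → at most 16.

16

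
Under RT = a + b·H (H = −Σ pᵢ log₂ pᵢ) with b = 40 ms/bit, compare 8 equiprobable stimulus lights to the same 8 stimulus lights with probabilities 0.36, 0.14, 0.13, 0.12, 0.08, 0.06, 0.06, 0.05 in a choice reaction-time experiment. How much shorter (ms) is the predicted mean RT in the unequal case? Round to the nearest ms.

13 ms

Equiprobable entropy H₀ = log₂ 8 = 3.0000 bits.
Skewed entropy H = −Σ pᵢ log₂ pᵢ = 2.6721 bits.
ΔRT = b·(H₀ − H) = 40 × 0.3279 = 13.12 ms.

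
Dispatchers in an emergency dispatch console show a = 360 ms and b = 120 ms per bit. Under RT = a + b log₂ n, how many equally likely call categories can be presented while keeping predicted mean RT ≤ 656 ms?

5

Information budget: (656 − 360)/120 = 2.4667 bits, so n ≤ 2^2.4667 = 5.528 → at most 5.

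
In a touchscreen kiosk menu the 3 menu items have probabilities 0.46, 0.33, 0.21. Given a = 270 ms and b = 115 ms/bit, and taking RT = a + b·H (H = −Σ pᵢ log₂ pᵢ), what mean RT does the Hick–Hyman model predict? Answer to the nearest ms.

Entropy contributions −pᵢ log₂ pᵢ: 0.5153, 0.5278, 0.4728; sum H = 1.5160 bits.
RT = a + bH = 270 + 115·1.5160 = 444.34 ms.

444 ms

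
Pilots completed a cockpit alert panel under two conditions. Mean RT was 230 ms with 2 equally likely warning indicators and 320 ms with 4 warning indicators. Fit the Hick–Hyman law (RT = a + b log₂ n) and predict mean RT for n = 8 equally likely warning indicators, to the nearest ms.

410 ms

With log₂ n on the abscissa the relation is linear; from the two conditions:
  b = (320 − 230) / (log₂ 4 − log₂ 2) = 90 / (2 − 1) = 90 ms/bit
  a = 230 − 90 × 1 = 140 ms
Then RT(8) = 140 + 90 × log₂ 8 = 140 + 90 × 3 ≈ 410.000 ms.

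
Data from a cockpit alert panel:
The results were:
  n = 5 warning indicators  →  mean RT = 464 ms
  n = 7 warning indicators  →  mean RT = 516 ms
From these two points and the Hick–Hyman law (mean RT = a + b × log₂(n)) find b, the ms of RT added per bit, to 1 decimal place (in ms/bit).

107.1 ms/bit

The slope on a log₂ axis is (516 − 464) / (2.8074 − 2.3219) = 107.122 ms/bit.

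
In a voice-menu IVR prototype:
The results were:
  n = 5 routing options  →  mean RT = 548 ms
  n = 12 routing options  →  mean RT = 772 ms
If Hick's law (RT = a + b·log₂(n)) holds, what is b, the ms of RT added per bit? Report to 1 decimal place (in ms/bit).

177.4 ms/bit

The slope on a log₂ axis is (772 − 548) / (3.5850 − 2.3219) = 177.351 ms/bit.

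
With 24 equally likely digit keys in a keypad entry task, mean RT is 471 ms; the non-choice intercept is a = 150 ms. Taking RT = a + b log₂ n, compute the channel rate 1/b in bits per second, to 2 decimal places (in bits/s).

14.28 bits/s

Choice component = 471 − 150 = 321 ms over log₂(24) = 4.5850 bits.
b = 321 / 4.5850 = 70.011 ms/bit, so 1/b = 14.283 bits/s.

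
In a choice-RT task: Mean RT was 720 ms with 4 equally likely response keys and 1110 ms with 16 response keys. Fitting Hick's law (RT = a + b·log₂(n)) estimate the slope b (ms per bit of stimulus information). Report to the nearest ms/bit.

195 ms/bit

b = (RT₂ − RT₁)/(log₂ n₂ − log₂ n₁) = (1110 − 720)/(4 − 2) = 195 ms/bit.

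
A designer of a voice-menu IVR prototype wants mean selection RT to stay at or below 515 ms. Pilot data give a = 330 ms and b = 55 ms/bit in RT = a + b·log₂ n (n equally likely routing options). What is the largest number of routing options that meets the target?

10

Information budget: (515 − 330)/55 = 3.3636 bits, so n ≤ 2^3.3636 = 10.293 → at most 10.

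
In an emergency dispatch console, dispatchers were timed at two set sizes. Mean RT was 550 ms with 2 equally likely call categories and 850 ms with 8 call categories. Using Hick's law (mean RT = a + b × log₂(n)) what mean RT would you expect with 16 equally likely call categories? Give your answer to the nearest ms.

RT is linear in log₂ n, so two points fix the line:
  b = (850 − 550) / (log₂ 8 − log₂ 2) = 300 / (3 − 1) = 150 ms/bit
  a = 550 − 150 × 1 = 400 ms
Then RT(16) = 400 + 150 × log₂ 16 = 400 + 150 × 4 ≈ 1000.000 ms.

1000 ms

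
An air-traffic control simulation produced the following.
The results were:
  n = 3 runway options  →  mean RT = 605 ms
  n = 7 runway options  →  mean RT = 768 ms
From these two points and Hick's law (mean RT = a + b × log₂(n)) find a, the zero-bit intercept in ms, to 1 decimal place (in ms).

393.7 ms

The slope on a log₂ axis is (768 − 605) / (2.8074 − 1.5850) = 133.345 ms/bit.
Intercept: a = 605 − 133.345·log₂(3) = 393.653 ms.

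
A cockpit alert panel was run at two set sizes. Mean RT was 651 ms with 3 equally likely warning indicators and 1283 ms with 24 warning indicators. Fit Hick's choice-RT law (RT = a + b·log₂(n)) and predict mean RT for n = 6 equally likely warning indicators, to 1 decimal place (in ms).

861.7 ms

RT is linear in log₂ n, so two points fix the line:
  b = (1283 − 651) / (log₂ 24 − log₂ 3) = 632 / (4.5850 − 1.5850) = 210.667 ms/bit
  a = 651 − 210.667 × 1.5850 = 317.101 ms
Then RT(6) = 317.101 + 210.667 × log₂ 6 = 317.101 + 210.667 × 2.5850 ≈ 861.667 ms.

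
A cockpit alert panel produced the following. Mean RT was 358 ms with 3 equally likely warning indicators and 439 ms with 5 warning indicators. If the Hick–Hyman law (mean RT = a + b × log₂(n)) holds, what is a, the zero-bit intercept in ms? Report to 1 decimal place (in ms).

b = (RT₂ − RT₁)/(log₂ n₂ − log₂ n₁) = (439 − 358)/(2.3219 − 1.5850) = 109.910 ms/bit.
a = RT₁ − b·log₂ n₁ = 358 − 109.910 × 1.5850 = 183.797 ms.

183.8 ms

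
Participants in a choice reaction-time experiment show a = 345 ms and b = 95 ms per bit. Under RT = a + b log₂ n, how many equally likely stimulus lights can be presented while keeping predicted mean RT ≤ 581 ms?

Set 345 + 95·log₂ n ≤ 581 → log₂ n ≤ (581 − 345)/95 = 2.4842.
So n ≤ 2^2.4842 = 5.595; the largest integer n is 5.

5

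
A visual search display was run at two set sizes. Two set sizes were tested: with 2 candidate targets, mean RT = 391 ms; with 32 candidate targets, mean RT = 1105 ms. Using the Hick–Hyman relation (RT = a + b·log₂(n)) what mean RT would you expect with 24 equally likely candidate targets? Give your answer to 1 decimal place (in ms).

With log₂ n on the abscissa the relation is linear; from the two conditions:
  b = (1105 − 391) / (log₂ 32 − log₂ 2) = 714 / (5 − 1) = 178.500 ms/bit
  a = 391 − 178.500 × 1 = 212.500 ms
Then RT(24) = 212.500 + 178.500 × log₂ 24 = 212.500 + 178.500 × 4.5850 ≈ 1030.916 ms.

1030.9 ms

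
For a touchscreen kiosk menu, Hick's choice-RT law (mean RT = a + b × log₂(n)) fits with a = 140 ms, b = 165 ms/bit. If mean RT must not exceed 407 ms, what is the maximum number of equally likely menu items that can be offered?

3

165·log₂ n ≤ 407 − 140 = 267, giving log₂ n ≤ 1.6182 and n ≤ 3.070. The largest whole number is 3.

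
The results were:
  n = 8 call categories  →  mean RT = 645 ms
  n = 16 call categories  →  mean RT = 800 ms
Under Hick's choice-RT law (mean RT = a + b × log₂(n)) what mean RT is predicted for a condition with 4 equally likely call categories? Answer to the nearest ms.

490 ms

With log₂ n on the abscissa the relation is linear; from the two conditions:
  b = (800 − 645) / (log₂ 16 − log₂ 8) = 155 / (4 − 3) = 155 ms/bit
  a = 645 − 155 × 3 = 180 ms
Then RT(4) = 180 + 155 × log₂ 4 = 180 + 155 × 2 ≈ 490.000 ms.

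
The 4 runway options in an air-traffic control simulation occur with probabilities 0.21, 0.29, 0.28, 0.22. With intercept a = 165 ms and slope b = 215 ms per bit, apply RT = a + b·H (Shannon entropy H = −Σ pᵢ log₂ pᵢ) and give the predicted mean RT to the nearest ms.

592 ms

Entropy contributions −pᵢ log₂ pᵢ: 0.4728, 0.5179, 0.5142, 0.4806; sum H = 1.9855 bits.
RT = a + bH = 165 + 215·1.9855 = 591.89 ms.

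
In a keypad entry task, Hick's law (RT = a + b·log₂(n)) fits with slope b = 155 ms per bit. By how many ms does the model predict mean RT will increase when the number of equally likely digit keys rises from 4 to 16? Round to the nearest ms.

310 ms

The intercept a cancels: ΔRT = b·(log₂ n₂ − log₂ n₁) = b·log₂(n₂/n₁).
log₂(16) − log₂(4) = log₂(16/4) = log₂(4) = 2.
ΔRT = 155 × 2.0000 = 310.000 ms.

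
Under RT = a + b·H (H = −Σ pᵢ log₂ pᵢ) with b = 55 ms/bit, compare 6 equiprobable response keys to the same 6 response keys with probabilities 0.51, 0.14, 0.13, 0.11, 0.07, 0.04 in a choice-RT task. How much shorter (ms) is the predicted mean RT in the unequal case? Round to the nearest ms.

28 ms

Equiprobable entropy H₀ = log₂ 6 = 2.5850 bits.
Skewed entropy H = −Σ pᵢ log₂ pᵢ = 2.0798 bits.
ΔRT = b·(H₀ − H) = 55 × 0.5052 = 27.79 ms.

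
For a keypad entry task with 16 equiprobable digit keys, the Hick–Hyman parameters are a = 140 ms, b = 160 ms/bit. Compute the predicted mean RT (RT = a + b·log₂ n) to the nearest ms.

log₂(16) = 4 bits, so RT = 140 + 160 × 4 ≈ 780.000 ms.

780 ms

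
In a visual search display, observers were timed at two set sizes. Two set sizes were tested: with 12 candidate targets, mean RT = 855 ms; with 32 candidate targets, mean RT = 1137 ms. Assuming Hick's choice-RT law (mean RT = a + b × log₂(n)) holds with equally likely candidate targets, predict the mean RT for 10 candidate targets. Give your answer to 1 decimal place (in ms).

With log₂ n on the abscissa the relation is linear; from the two conditions:
  b = (1137 − 855) / (log₂ 32 − log₂ 12) = 282 / (5 − 3.5850) = 199.288 ms/bit
  a = 855 − 199.288 × 3.5850 = 140.560 ms
Then RT(10) = 140.560 + 199.288 × log₂ 10 = 140.560 + 199.288 × 3.3219 ≈ 802.580 ms.

802.6 ms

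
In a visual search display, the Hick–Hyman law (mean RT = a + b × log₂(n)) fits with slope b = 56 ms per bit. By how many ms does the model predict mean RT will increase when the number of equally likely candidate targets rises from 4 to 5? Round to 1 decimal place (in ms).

ΔRT = (a + b log₂ n₂) − (a + b log₂ n₁) = b·(log₂ n₂ − log₂ n₁).
log₂(5) − log₂(4) = 2.3219 − 2 = 0.3219.
ΔRT = 56 × 0.3219 = 18.028 ms.

18.0 ms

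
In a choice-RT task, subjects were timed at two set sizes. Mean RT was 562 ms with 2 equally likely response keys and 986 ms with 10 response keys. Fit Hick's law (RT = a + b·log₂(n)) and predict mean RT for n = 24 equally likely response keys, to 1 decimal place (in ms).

1216.6 ms

Fit slope and intercept:
  b = (986 − 562) / (log₂ 10 − log₂ 2) = 424 / (3.3219 − 1) = 182.607 ms/bit
  a = 562 − 182.607 × 1 = 379.393 ms
Then RT(24) = 379.393 + 182.607 × log₂ 24 = 379.393 + 182.607 × 4.5850 ≈ 1216.639 ms.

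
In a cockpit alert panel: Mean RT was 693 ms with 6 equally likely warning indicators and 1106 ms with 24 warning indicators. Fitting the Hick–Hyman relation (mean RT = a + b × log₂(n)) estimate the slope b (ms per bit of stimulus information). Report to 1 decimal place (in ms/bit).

206.5 ms/bit

Slope: b = (1106 − 693) / (log₂ 24 − log₂ 6) = 413/2.0000 = 206.500 ms/bit.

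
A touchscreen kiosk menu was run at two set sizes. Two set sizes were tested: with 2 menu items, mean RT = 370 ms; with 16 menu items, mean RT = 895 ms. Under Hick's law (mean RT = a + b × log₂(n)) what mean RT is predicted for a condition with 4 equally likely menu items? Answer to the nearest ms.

545 ms

RT is linear in log₂ n, so two points fix the line:
  b = (895 − 370) / (log₂ 16 − log₂ 2) = 525 / (4 − 1) = 175 ms/bit
  a = 370 − 175 × 1 = 195 ms
Then RT(4) = 195 + 175 × log₂ 4 = 195 + 175 × 2 ≈ 545.000 ms.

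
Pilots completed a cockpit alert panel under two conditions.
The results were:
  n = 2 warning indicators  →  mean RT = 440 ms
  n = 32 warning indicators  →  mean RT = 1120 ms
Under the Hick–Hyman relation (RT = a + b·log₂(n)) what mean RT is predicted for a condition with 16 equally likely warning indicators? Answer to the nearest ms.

Solve the two-equation system in a and b:
  b = (1120 − 440) / (log₂ 32 − log₂ 2) = 680 / (5 − 1) = 170 ms/bit
  a = 440 − 170 × 1 = 270 ms
Then RT(16) = 270 + 170 × log₂ 16 = 270 + 170 × 4 ≈ 950.000 ms.

950 ms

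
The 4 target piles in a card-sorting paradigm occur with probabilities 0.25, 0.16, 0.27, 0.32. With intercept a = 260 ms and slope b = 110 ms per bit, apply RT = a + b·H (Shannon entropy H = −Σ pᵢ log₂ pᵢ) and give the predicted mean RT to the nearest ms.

475 ms

H = 0.25·log₂(1/0.25) + 0.16·log₂(1/0.16) + 0.27·log₂(1/0.27) + 0.32·log₂(1/0.32) = 1.9591 bits.
RT = 260 + 110 × 1.9591 = 475.50 ms.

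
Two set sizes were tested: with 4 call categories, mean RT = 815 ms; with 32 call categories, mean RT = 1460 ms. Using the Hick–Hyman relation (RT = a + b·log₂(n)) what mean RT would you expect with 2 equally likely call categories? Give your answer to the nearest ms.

RT is linear in log₂ n, so two points fix the line:
  b = (1460 − 815) / (log₂ 32 − log₂ 4) = 645 / (5 − 2) = 215 ms/bit
  a = 815 − 215 × 2 = 385 ms
Then RT(2) = 385 + 215 × log₂ 2 = 385 + 215 × 1 ≈ 600.000 ms.

600 ms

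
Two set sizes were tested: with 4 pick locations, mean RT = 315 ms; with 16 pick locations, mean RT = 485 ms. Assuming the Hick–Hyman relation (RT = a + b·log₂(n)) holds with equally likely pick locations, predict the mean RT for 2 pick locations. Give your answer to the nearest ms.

230 ms

Fit slope and intercept:
  b = (485 − 315) / (log₂ 16 − log₂ 4) = 170 / (4 − 2) = 85 ms/bit
  a = 315 − 85 × 2 = 145 ms
Then RT(2) = 145 + 85 × log₂ 2 = 145 + 85 × 1 ≈ 230.000 ms.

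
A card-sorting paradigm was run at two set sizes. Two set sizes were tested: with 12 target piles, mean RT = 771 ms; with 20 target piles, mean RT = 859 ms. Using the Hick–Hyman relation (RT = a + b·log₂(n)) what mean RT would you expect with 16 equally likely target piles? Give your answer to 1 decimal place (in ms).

With log₂ n on the abscissa the relation is linear; from the two conditions:
  b = (859 − 771) / (log₂ 20 − log₂ 12) = 88 / (4.3219 − 3.5850) = 119.409 ms/bit
  a = 771 − 119.409 × 3.5850 = 342.925 ms
Then RT(16) = 342.925 + 119.409 × log₂ 16 = 342.925 + 119.409 × 4 ≈ 820.559 ms.

820.6 ms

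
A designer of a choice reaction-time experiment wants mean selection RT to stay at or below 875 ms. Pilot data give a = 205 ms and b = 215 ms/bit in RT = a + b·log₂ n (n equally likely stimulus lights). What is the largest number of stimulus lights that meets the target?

8

Information budget: (875 − 205)/215 = 3.1163 bits, so n ≤ 2^3.1163 = 8.671 → at most 8.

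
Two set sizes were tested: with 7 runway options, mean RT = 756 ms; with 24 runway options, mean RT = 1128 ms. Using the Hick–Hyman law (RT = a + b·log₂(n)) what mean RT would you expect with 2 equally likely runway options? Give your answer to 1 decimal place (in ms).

377.8 ms

RT is linear in log₂ n, so two points fix the line:
  b = (1128 − 756) / (log₂ 24 − log₂ 7) = 372 / (4.5850 − 2.8074) = 209.270 ms/bit
  a = 756 − 209.270 × 2.8074 = 168.505 ms
Then RT(2) = 168.505 + 209.270 × log₂ 2 = 168.505 + 209.270 × 1 ≈ 377.775 ms.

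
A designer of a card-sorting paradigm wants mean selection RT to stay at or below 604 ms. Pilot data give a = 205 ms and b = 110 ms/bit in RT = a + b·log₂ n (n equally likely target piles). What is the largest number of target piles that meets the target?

Information budget: (604 − 205)/110 = 3.6273 bits, so n ≤ 2^3.6273 = 12.357 → at most 12.

12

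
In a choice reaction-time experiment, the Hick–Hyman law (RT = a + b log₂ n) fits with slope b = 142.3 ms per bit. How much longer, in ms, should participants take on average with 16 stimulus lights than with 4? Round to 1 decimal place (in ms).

Only the slope matters, since a is common to both: ΔRT = b·log₂(n₂/n₁).
log₂(16) − log₂(4) = log₂(16/4) = log₂(4) = 2.
ΔRT = 142.3 × 2.0000 = 284.600 ms.

284.6 ms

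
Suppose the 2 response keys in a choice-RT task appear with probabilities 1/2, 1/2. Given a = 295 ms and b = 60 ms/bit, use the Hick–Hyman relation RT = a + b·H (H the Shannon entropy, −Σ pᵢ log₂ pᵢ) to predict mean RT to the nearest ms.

355 ms

H = −Σ pᵢ log₂ pᵢ = 0.5·1 + 0.5·1 = 1.000 bits.
RT = 295 + 60 × 1.000 = 355.00 ms.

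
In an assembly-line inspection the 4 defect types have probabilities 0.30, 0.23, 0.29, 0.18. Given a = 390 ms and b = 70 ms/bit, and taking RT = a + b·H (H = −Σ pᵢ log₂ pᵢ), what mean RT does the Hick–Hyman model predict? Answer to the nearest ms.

H = 0.30·log₂(1/0.30) + 0.23·log₂(1/0.23) + 0.29·log₂(1/0.29) + 0.18·log₂(1/0.18) = 1.9720 bits.
RT = 390 + 70 × 1.9720 = 528.04 ms.

528 ms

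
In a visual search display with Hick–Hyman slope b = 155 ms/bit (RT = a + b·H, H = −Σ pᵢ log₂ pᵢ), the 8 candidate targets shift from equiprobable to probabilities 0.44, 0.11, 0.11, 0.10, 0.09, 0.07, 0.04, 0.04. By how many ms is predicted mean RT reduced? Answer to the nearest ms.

76 ms

The RT saving is b·ΔH. Equiprobable H₀ = log₂(8) = 3.0000 bits; with the given probabilities H = 2.5066 bits.
b·(H₀ − H) = 155 × (3.0000 − 2.5066) = 76.47 ms.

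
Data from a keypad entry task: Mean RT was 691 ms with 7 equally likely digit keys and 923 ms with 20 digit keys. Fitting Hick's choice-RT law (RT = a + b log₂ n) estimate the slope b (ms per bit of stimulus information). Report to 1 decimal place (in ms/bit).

153.2 ms/bit

The slope on a log₂ axis is (923 − 691) / (4.3219 − 2.8074) = 153.178 ms/bit.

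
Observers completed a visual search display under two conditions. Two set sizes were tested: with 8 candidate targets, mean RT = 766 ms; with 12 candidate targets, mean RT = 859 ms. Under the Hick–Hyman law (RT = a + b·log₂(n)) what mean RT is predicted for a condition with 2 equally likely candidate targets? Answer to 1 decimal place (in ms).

RT is linear in log₂ n, so two points fix the line:
  b = (859 − 766) / (log₂ 12 − log₂ 8) = 93 / (3.5850 − 3) = 158.985 ms/bit
  a = 766 − 158.985 × 3 = 289.046 ms
Then RT(2) = 289.046 + 158.985 × log₂ 2 = 289.046 + 158.985 × 1 ≈ 448.031 ms.

448.0 ms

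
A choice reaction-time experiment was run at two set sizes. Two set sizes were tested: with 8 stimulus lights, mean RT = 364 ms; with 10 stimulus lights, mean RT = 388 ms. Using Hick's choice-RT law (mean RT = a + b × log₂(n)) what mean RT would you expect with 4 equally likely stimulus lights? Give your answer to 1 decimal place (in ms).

With log₂ n on the abscissa the relation is linear; from the two conditions:
  b = (388 − 364) / (log₂ 10 − log₂ 8) = 24 / (3.3219 − 3) = 74.551 ms/bit
  a = 364 − 74.551 × 3 = 140.348 ms
Then RT(4) = 140.348 + 74.551 × log₂ 4 = 140.348 + 74.551 × 2 ≈ 289.449 ms.

289.4 ms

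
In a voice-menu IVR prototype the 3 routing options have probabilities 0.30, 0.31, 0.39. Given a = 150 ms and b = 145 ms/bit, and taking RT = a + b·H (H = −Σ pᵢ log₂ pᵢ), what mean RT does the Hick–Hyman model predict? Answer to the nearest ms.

378 ms

Entropy contributions −pᵢ log₂ pᵢ: 0.5211, 0.5238, 0.5298; sum H = 1.5747 bits.
RT = a + bH = 150 + 145·1.5747 = 378.33 ms.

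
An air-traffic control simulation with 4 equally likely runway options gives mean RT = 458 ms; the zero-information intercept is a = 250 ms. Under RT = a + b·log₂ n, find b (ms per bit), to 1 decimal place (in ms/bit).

104.0 ms/bit

b = (458 − 250) / log₂(4) = 208 / 2 = 104.000 ms/bit.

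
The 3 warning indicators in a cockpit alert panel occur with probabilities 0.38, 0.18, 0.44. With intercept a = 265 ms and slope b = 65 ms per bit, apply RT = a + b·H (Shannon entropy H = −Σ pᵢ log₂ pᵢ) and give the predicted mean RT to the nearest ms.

Entropy contributions −pᵢ log₂ pᵢ: 0.5305, 0.4453, 0.5211; sum H = 1.4969 bits.
RT = a + bH = 265 + 65·1.4969 = 362.30 ms.

362 ms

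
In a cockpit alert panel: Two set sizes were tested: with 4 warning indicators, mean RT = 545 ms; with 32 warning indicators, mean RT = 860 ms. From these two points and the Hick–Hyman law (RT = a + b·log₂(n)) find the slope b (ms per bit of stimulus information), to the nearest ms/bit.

105 ms/bit

Slope: b = (860 − 545) / (log₂ 32 − log₂ 4) = 315/3.0000 = 105 ms/bit.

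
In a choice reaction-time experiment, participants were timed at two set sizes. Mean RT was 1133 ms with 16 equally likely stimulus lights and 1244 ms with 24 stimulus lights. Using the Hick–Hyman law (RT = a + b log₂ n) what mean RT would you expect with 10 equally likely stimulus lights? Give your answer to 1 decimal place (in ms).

Fit slope and intercept:
  b = (1244 − 1133) / (log₂ 24 − log₂ 16) = 111 / (4.5850 − 4) = 189.756 ms/bit
  a = 1133 − 189.756 × 4 = 373.977 ms
Then RT(10) = 373.977 + 189.756 × log₂ 10 = 373.977 + 189.756 × 3.3219 ≈ 1004.332 ms.

1004.3 ms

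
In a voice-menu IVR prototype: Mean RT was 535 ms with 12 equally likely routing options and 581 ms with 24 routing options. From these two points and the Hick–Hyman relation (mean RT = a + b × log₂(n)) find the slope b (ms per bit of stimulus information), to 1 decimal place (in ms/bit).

46.0 ms/bit

b = (RT₂ − RT₁)/(log₂ n₂ − log₂ n₁) = (581 − 535)/(4.5850 − 3.5850) = 46.000 ms/bit.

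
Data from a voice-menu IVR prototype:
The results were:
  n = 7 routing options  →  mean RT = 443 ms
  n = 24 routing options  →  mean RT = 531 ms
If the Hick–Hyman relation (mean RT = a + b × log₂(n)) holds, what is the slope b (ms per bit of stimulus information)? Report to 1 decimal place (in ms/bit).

Slope: b = (531 − 443) / (log₂ 24 − log₂ 7) = 88/1.7776 = 49.505 ms/bit.

49.5 ms/bit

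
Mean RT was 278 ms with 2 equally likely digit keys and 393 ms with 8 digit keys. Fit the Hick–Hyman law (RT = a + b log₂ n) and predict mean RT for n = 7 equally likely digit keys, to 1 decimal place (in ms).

381.9 ms

RT is linear in log₂ n, so two points fix the line:
  b = (393 − 278) / (log₂ 8 − log₂ 2) = 115 / (3 − 1) = 57.500 ms/bit
  a = 278 − 57.500 × 1 = 220.500 ms
Then RT(7) = 220.500 + 57.500 × log₂ 7 = 220.500 + 57.500 × 2.8074 ≈ 381.923 ms.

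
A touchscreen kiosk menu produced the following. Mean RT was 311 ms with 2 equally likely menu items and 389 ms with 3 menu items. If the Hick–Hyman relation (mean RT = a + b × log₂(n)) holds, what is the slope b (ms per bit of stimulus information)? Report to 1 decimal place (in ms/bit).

b = (RT₂ − RT₁)/(log₂ n₂ − log₂ n₁) = (389 − 311)/(1.5850 − 1) = 133.342 ms/bit.

133.3 ms/bit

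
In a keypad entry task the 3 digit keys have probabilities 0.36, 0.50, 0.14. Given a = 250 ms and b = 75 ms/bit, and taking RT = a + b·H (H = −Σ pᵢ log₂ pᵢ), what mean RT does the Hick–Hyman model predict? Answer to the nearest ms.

H = 0.36·log₂(1/0.36) + 0.50·log₂(1/0.50) + 0.14·log₂(1/0.14) = 1.4277 bits.
RT = 250 + 75 × 1.4277 = 357.08 ms.

357 ms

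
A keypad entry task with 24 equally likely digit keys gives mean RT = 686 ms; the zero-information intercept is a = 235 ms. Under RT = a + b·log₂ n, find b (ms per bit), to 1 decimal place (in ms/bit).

98.4 ms/bit

log₂(24) = 4.5850 bits.
b = (RT − a)/log₂ n = (686 − 235) / 4.5850 = 98.365 ms/bit.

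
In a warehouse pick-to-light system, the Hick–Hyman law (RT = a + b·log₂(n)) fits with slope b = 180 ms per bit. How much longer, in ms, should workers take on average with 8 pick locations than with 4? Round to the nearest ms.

180 ms

Only the slope matters, since a is common to both: ΔRT = b·log₂(n₂/n₁).
log₂(8) − log₂(4) = log₂(8/4) = log₂(2) = 1.
ΔRT = 180 × 1.0000 = 180.000 ms.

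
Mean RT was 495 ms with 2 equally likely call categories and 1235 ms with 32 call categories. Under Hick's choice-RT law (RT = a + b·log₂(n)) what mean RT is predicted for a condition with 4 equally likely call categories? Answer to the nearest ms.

680 ms

Fit slope and intercept:
  b = (1235 − 495) / (log₂ 32 − log₂ 2) = 740 / (5 − 1) = 185 ms/bit
  a = 495 − 185 × 1 = 310 ms
Then RT(4) = 310 + 185 × log₂ 4 = 310 + 185 × 2 ≈ 680.000 ms.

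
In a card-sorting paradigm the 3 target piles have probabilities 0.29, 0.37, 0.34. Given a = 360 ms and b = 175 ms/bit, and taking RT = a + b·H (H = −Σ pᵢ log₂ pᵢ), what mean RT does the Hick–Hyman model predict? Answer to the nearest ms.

636 ms

Entropy contributions −pᵢ log₂ pᵢ: 0.5179, 0.5307, 0.5292; sum H = 1.5778 bits.
RT = a + bH = 360 + 175·1.5778 = 636.12 ms.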